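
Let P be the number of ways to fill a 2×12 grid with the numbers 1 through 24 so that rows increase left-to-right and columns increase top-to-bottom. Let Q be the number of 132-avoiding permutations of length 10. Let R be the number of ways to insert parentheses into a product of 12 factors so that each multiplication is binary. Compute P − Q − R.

Standard Young tableaux of shape 2×n are counted by C_n; here n = 12. So P = C_12 = 208012.
For any fixed pattern of length 3, the pattern-avoiding permutations of [10] number C_10. So Q = C_10 = 16796.
Ways to associate a product of 12 factors correspond to binary trees on 12 leaves, so the count is C_11. So R = C_11 = 58786.
P − Q − R = 208012 − 16796 − 58786 = 132430.

132430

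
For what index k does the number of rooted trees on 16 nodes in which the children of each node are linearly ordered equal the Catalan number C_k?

A rooted plane tree on 16 nodes has 15 edges, and such trees are counted by C_15.

15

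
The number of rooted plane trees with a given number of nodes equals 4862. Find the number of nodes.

10

Rooted ordered trees on m nodes are counted by C_{m−1}; 4862 = C_9.
So the index is 9, and the number of nodes is 9 + 1 = 10.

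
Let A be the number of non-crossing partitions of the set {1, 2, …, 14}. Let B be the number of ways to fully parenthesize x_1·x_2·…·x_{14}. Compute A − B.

1931540

The non-crossing partitions of [14] form a lattice of size C_14. So A = C_14 = 2674440.
Ways to associate a product of 14 factors correspond to binary trees on 14 leaves, so the count is C_13. So B = C_13 = 742900.
A − B = 2674440 − 742900 = 1931540.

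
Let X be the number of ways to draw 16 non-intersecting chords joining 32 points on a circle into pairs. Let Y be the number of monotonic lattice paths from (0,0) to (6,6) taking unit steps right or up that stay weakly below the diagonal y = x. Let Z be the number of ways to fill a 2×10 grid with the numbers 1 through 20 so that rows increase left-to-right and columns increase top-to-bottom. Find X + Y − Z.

Pairing 32 circle points by 16 non-crossing chords gives C_16 matchings. So X = C_16 = 35357670.
Monotone paths in an n×n grid that stay weakly below the diagonal are counted by C_n; here n = 6. So Y = C_6 = 132.
Standard Young tableaux of shape 2×n are counted by C_n; here n = 10. So Z = C_10 = 16796.
X + Y − Z = 35357670 + 132 − 16796 = 35341006.

35341006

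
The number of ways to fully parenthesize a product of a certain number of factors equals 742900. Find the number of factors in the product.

Parenthesizations of m factors are counted by C_{m−1}. The Catalan number equal to 742900 is C_13.
So the index is 13, and the number of factors is 13 + 1 = 14.

14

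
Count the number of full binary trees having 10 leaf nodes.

4862

Full binary trees with 10 leaves have 10−1 = 9 internal nodes, so there are C_9 of them.
C_9 = C(18,9)/10 = 48620/10 = 4862.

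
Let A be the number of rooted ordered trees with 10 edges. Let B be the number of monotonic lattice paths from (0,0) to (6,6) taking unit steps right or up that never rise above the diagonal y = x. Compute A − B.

16664

A rooted plane tree with 10 edges has 11 nodes, and the count is C_10. So A = C_10 = 16796.
Monotone paths in an n×n grid that stay weakly below the diagonal are counted by C_n; here n = 6. So B = C_6 = 132.
A − B = 16796 − 132 = 16664.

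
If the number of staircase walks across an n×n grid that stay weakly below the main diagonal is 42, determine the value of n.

5

Such diagonal-avoiding paths in an n×n grid are counted by C_n. The Catalan number equal to 42 is C_5.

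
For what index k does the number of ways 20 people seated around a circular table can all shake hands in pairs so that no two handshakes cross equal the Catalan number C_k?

10

With 20 = 2·10 people, non-crossing handshake pairings are non-crossing perfect matchings on a circle, counted by C_10.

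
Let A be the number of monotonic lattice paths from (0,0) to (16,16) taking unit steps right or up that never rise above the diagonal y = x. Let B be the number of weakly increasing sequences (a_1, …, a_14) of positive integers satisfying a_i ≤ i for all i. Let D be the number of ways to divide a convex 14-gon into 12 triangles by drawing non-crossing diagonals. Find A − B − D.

32475218

Sub-diagonal monotone paths from (0,0) to (16,16) biject with Dyck paths of semilength 16, giving C_16. So A = C_16 = 35357670.
Such sub-staircase sequences of length n are counted by C_n; here n = 14. So B = C_14 = 2674440.
Triangulations of a convex m-gon are counted by C_{m−2}; with m = 14 this is C_12. So D = C_12 = 208012.
A − B − D = 35357670 − 2674440 − 208012 = 32475218.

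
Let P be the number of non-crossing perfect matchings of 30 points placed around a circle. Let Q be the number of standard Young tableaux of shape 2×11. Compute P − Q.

Non-crossing perfect matchings of 2n points on a circle are counted by C_n; with 30 points, n = 15. So P = C_15 = 9694845.
Standard Young tableaux of shape 2×n are counted by C_n; here n = 11. So Q = C_11 = 58786.
P − Q = 9694845 − 58786 = 9636059.

9636059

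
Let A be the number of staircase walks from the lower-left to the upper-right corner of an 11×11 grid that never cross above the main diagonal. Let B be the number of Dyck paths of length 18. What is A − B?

53924

Sub-diagonal monotone paths from (0,0) to (11,11) biject with Dyck paths of semilength 11, giving C_11. So A = C_11 = 58786.
A Dyck path with 9 up-steps and 9 down-steps has semilength 9, so there are C_9 of them. So B = C_9 = 4862.
A − B = 58786 − 4862 = 53924.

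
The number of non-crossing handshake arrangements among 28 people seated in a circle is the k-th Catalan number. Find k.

Non-crossing handshake pairings of 2n people are counted by C_n; 28 people gives n = 14.

14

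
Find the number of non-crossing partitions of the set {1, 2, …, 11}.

Non-crossing partitions of an n-element set are counted by C_n; here n = 11.
C_11 = C_10 · 2(2·10+1)/(10+2) = 16796 · 42/12 = 58786.

58786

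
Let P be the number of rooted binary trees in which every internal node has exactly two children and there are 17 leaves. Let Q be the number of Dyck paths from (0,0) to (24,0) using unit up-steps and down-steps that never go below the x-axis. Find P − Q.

A full binary tree with L leaves has L−1 internal nodes and is counted by C_{L−1}; L = 17 gives C_16. So P = C_16 = 35357670.
Dyck paths of semilength n (length 2n) are counted by C_n; here n = 12. So Q = C_12 = 208012.
P − Q = 35357670 − 208012 = 35149658.

35149658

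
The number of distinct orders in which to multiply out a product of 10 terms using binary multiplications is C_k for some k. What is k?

Bracketing 10 factors into binary products is counted by C_{10−1} = C_9.

9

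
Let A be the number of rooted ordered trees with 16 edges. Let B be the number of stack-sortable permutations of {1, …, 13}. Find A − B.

34614770

A rooted plane tree with 16 edges has 17 nodes, and the count is C_16. So A = C_16 = 35357670.
Stack-sortable permutations are exactly the 231-avoiding ones, counted by C_n; here n = 13. So B = C_13 = 742900.
A − B = 35357670 − 742900 = 34614770.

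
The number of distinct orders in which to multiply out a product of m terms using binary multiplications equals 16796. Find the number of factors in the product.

11

Parenthesizations of m factors are counted by C_{m−1}. The Catalan number equal to 16796 is C_10.
So the index is 10, and the number of factors is 10 + 1 = 11.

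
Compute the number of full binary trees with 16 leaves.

Full binary trees with 16 leaves have 16−1 = 15 internal nodes, so there are C_15 of them.
C_15 = C_14 · 2(2·14+1)/(14+2) = 2674440 · 58/16 = 9694845.

9694845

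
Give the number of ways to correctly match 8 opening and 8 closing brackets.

With 8 pairs the number of balanced bracket strings is the Catalan number C_8.
C_8 = C(16,8)/9 = 12870/9 = 1430.

1430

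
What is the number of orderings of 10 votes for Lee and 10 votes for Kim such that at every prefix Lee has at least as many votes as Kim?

16796

Ballot sequences with n votes each where one side never trails are Dyck words, counted by C_n; here n = 10.
C_10 = C(20,10)/11 = 184756/11 = 16796.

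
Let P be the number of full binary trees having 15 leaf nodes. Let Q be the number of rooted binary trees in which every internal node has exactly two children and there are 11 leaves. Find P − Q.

Full binary trees with 15 leaves have 15−1 = 14 internal nodes, so there are C_14 of them. So P = C_14 = 2674440.
A full binary tree with L leaves has L−1 internal nodes and is counted by C_{L−1}; L = 11 gives C_10. So Q = C_10 = 16796.
P − Q = 2674440 − 16796 = 2657644.

2657644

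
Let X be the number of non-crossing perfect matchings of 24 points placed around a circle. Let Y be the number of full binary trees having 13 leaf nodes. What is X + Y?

416024

Pairing 24 circle points by 12 non-crossing chords gives C_12 matchings. So X = C_12 = 208012.
A full binary tree with L leaves has L−1 internal nodes and is counted by C_{L−1}; L = 13 gives C_12. So Y = C_12 = 208012.
X + Y = 208012 + 208012 = 416024.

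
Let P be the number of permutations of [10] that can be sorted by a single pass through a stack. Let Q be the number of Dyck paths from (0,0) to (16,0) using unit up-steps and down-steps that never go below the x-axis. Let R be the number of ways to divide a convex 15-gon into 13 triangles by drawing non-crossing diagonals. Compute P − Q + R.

By Knuth's characterisation, the stack-sortable permutations of length 10 are the 231-avoiders, numbering C_10. So P = C_10 = 16796.
A Dyck path with 8 up-steps and 8 down-steps has semilength 8, so there are C_8 of them. So Q = C_8 = 1430.
The number of triangulations of a 15-gon is the Catalan number C_13 (index = sides − 2). So R = C_13 = 742900.
P − Q + R = 16796 − 1430 + 742900 = 758266.

758266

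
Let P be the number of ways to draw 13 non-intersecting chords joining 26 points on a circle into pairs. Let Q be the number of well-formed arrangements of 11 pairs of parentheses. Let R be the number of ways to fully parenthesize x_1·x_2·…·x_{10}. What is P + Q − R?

796824

Pairing 26 circle points by 13 non-crossing chords gives C_13 matchings. So P = C_13 = 742900.
With 11 pairs the number of balanced bracket strings is the Catalan number C_11. So Q = C_11 = 58786.
Bracketing 10 factors into binary products is counted by C_{10−1} = C_9. So R = C_9 = 4862.
P + Q − R = 742900 + 58786 − 4862 = 796824.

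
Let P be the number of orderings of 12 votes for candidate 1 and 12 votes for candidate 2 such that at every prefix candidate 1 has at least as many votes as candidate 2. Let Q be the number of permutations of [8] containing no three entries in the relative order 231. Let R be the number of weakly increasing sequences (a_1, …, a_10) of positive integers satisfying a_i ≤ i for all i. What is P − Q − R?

Reading a vote for the leader as '(' and for the other as ')' turns such a sequence into a balanced string of 12 pairs, so the count is C_12. So P = C_12 = 208012.
For any fixed pattern of length 3, the pattern-avoiding permutations of [8] number C_8. So Q = C_8 = 1430.
Such sub-staircase sequences of length n are counted by C_n; here n = 10. So R = C_10 = 16796.
P − Q − R = 208012 − 1430 − 16796 = 189786.

189786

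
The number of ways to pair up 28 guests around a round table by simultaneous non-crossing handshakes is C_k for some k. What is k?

14

With 28 = 2·14 people, non-crossing handshake pairings are non-crossing perfect matchings on a circle, counted by C_14.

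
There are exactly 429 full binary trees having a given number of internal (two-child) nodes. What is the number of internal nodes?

Full binary trees with n internal nodes are counted by C_n; 429 = C_7.

7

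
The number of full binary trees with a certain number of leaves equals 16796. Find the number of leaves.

11

Full binary trees with L leaves are counted by C_{L−1}, and C_10 = 16796.
So the index is 10, and the number of leaves is 10 + 1 = 11.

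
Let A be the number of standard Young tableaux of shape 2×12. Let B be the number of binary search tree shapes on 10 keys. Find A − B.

By the hook-length formula (or a Dyck-path bijection), SYT of shape 2×12 number C_12. So A = C_12 = 208012.
Binary trees (left/right distinguished) on n nodes are counted by C_n; here n = 10. So B = C_10 = 16796.
A − B = 208012 − 16796 = 191216.

191216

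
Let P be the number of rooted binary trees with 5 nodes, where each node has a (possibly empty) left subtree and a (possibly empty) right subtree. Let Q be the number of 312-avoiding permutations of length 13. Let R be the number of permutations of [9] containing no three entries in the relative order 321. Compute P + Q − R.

738080

Rooted binary trees with 5 nodes (each child slot possibly empty) number C_5. So P = C_5 = 42.
Permutations of [n] avoiding any single length-3 pattern are counted by C_n; here n = 13. So Q = C_13 = 742900.
For any fixed pattern of length 3, the pattern-avoiding permutations of [9] number C_9. So R = C_9 = 4862.
P + Q − R = 42 + 742900 − 4862 = 738080.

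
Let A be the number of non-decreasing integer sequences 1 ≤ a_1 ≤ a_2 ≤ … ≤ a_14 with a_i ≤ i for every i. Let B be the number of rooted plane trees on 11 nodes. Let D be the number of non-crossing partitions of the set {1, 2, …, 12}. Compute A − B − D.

2449632

Weakly increasing sequences with a_i ≤ i biject with Dyck paths of semilength 14, so there are C_14. So A = C_14 = 2674440.
A rooted plane tree on 11 nodes has 10 edges, and such trees are counted by C_10. So B = C_10 = 16796.
Non-crossing partitions of an n-element set are counted by C_n; here n = 12. So D = C_12 = 208012.
A − B − D = 2674440 − 16796 − 208012 = 2449632.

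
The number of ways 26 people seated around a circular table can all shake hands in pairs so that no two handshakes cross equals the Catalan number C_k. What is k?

13

With 26 = 2·13 people, non-crossing handshake pairings are non-crossing perfect matchings on a circle, counted by C_13.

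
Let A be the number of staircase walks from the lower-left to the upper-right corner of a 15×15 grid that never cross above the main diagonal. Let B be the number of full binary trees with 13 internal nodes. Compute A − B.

8951945

Monotone paths in an n×n grid that stay weakly below the diagonal are counted by C_n; here n = 15. So A = C_15 = 9694845.
The number of full binary trees on 13 internal nodes is the Catalan number C_13. So B = C_13 = 742900.
A − B = 9694845 − 742900 = 8951945.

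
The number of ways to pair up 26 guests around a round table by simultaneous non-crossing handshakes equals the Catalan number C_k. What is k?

Non-crossing handshake pairings of 2n people are counted by C_n; 26 people gives n = 13.

13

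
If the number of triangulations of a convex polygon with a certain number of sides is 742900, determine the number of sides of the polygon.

Triangulations of a convex m-gon are counted by C_{m−2}; 742900 = C_13.
So m − 2 = 13, giving m = 15 sides.

15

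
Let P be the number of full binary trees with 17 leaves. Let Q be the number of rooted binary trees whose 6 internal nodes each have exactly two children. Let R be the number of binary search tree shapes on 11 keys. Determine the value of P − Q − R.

A full binary tree with L leaves has L−1 internal nodes and is counted by C_{L−1}; L = 17 gives C_16. So P = C_16 = 35357670.
The number of full binary trees on 6 internal nodes is the Catalan number C_6. So Q = C_6 = 132.
There are C_n binary search tree shapes on n keys; with n = 11 that is C_11. So R = C_11 = 58786.
P − Q − R = 35357670 − 132 − 58786 = 35298752.

35298752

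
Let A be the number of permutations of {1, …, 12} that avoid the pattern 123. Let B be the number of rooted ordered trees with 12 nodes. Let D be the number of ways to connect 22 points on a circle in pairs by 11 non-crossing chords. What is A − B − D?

90440

Permutations of [n] avoiding any single length-3 pattern are counted by C_n; here n = 12. So A = C_12 = 208012.
Rooted ordered (plane) trees on m nodes have m−1 edges and are counted by C_{m−1}; m = 12 gives C_11. So B = C_11 = 58786.
Non-crossing perfect matchings of 2n points on a circle are counted by C_n; with 22 points, n = 11. So D = C_11 = 58786.
A − B − D = 208012 − 58786 − 58786 = 90440.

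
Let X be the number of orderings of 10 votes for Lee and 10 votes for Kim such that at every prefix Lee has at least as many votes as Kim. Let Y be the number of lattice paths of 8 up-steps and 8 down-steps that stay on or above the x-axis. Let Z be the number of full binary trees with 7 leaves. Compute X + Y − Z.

Reading a vote for the leader as '(' and for the other as ')' turns such a sequence into a balanced string of 10 pairs, so the count is C_10. So X = C_10 = 16796.
A Dyck path with 8 up-steps and 8 down-steps has semilength 8, so there are C_8 of them. So Y = C_8 = 1430.
Full binary trees with 7 leaves have 7−1 = 6 internal nodes, so there are C_6 of them. So Z = C_6 = 132.
X + Y − Z = 16796 + 1430 − 132 = 18094.

18094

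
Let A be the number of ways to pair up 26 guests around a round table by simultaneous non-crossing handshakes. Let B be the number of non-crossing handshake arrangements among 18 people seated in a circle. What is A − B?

738038

With 26 = 2·13 people, non-crossing handshake pairings are non-crossing perfect matchings on a circle, counted by C_13. So A = C_13 = 742900.
Non-crossing handshake pairings of 2n people are counted by C_n; 18 people gives n = 9. So B = C_9 = 4862.
A − B = 742900 − 4862 = 738038.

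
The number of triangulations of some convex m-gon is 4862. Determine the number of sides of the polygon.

11

Triangulations of a convex m-gon are counted by C_{m−2}, and C_9 = 4862.
So m − 2 = 9, giving m = 11 sides.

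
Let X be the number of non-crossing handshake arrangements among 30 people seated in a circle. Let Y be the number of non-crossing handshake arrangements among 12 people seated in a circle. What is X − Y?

Non-crossing handshake pairings of 2n people are counted by C_n; 30 people gives n = 15. So X = C_15 = 9694845.
Non-crossing handshake pairings of 2n people are counted by C_n; 12 people gives n = 6. So Y = C_6 = 132.
X − Y = 9694845 − 132 = 9694713.

9694713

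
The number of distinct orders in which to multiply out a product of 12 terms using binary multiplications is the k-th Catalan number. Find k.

11

Parenthesizations of m factors correspond to full binary trees with m leaves, counted by C_{m−1}; m = 12 gives C_11.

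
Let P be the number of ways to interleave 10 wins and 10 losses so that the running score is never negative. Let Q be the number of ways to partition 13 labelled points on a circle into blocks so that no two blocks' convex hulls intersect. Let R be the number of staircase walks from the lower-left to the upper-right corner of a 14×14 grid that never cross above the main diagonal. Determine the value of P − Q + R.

1948336

Ballot sequences with n votes each where one side never trails are Dyck words, counted by C_n; here n = 10. So P = C_10 = 16796.
The non-crossing partitions of [13] form a lattice of size C_13. So Q = C_13 = 742900.
Monotone paths in an n×n grid that stay weakly below the diagonal are counted by C_n; here n = 14. So R = C_14 = 2674440.
P − Q + R = 16796 − 742900 + 2674440 = 1948336.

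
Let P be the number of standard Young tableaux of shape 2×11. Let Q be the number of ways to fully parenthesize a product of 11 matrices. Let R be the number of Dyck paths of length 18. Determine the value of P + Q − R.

70720

Standard Young tableaux of shape 2×n are counted by C_n; here n = 11. So P = C_11 = 58786.
Parenthesizations of m factors correspond to full binary trees with m leaves, counted by C_{m−1}; m = 11 gives C_10. So Q = C_10 = 16796.
A Dyck path with 9 up-steps and 9 down-steps has semilength 9, so there are C_9 of them. So R = C_9 = 4862.
P + Q − R = 58786 + 16796 − 4862 = 70720.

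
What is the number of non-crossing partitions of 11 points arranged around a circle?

58786

The non-crossing partitions of [11] form a lattice of size C_11.
C_11 = C_10 · 2(2·10+1)/(10+2) = 16796 · 42/12 = 58786.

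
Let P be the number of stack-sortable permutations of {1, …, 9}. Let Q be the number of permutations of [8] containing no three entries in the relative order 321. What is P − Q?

3432

By Knuth's characterisation, the stack-sortable permutations of length 9 are the 231-avoiders, numbering C_9. So P = C_9 = 4862.
Permutations of [n] avoiding any single length-3 pattern are counted by C_n; here n = 8. So Q = C_8 = 1430.
P − Q = 4862 − 1430 = 3432.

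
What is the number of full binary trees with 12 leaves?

A full binary tree with L leaves has L−1 internal nodes and is counted by C_{L−1}; L = 12 gives C_11.
C_11 = C(22,11)/12 = 705432/12 = 58786.

58786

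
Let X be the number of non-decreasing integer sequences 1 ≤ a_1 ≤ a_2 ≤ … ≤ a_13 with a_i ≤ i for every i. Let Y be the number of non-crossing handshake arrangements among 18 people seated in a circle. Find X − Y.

738038

Such sub-staircase sequences of length n are counted by C_n; here n = 13. So X = C_13 = 742900.
With 18 = 2·9 people, non-crossing handshake pairings are non-crossing perfect matchings on a circle, counted by C_9. So Y = C_9 = 4862.
X − Y = 742900 − 4862 = 738038.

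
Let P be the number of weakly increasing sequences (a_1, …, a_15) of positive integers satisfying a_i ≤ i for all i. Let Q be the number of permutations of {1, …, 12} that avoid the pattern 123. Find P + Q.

9902857

Weakly increasing sequences with a_i ≤ i biject with Dyck paths of semilength 15, so there are C_15. So P = C_15 = 9694845.
Permutations of [n] avoiding any single length-3 pattern are counted by C_n; here n = 12. So Q = C_12 = 208012.
P + Q = 9694845 + 208012 = 9902857.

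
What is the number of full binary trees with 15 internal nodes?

9694845

Full binary trees with n internal nodes are counted by C_n; here n = 15.
C_15 = C_14 · 2(2·14+1)/(14+2) = 2674440 · 58/16 = 9694845.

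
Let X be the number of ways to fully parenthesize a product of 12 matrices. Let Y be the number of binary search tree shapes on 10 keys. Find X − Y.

Parenthesizations of m factors correspond to full binary trees with m leaves, counted by C_{m−1}; m = 12 gives C_11. So X = C_11 = 58786.
Binary trees (left/right distinguished) on n nodes are counted by C_n; here n = 10. So Y = C_10 = 16796.
X − Y = 58786 − 16796 = 41990.

41990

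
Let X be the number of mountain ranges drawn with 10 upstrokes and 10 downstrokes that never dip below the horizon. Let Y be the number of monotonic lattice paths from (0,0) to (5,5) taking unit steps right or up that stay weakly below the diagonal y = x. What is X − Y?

16754

A Dyck path with 10 up-steps and 10 down-steps has semilength 10, so there are C_10 of them. So X = C_10 = 16796.
Monotone paths in an n×n grid that stay weakly below the diagonal are counted by C_n; here n = 5. So Y = C_5 = 42.
X − Y = 16796 − 42 = 16754.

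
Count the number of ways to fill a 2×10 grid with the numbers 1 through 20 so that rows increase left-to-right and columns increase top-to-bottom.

16796

Standard Young tableaux of shape 2×n are counted by C_n; here n = 10.
C_10 = C_9 · 2(2·9+1)/(9+2) = 4862 · 38/11 = 16796.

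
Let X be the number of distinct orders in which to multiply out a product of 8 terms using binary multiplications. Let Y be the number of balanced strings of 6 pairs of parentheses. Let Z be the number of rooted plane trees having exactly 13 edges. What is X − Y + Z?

Bracketing 8 factors into binary products is counted by C_{8−1} = C_7. So X = C_7 = 429.
Balanced strings of n pairs of brackets are counted by C_n; here n = 6. So Y = C_6 = 132.
A rooted plane tree with 13 edges has 14 nodes, and the count is C_13. So Z = C_13 = 742900.
X − Y + Z = 429 − 132 + 742900 = 743197.

743197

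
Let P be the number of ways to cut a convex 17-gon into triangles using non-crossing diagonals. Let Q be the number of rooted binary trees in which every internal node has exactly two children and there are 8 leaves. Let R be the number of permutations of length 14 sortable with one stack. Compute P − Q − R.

7019976

The number of triangulations of a 17-gon is the Catalan number C_15 (index = sides − 2). So P = C_15 = 9694845.
A full binary tree with L leaves has L−1 internal nodes and is counted by C_{L−1}; L = 8 gives C_7. So Q = C_7 = 429.
By Knuth's characterisation, the stack-sortable permutations of length 14 are the 231-avoiders, numbering C_14. So R = C_14 = 2674440.
P − Q − R = 9694845 − 429 − 2674440 = 7019976.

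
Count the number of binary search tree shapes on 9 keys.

Rooted binary trees with 9 nodes (each child slot possibly empty) number C_9.
C_9 = 4862.

4862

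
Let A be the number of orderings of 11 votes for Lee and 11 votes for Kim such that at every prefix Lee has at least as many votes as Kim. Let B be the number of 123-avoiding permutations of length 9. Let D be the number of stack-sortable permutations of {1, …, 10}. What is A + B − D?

Reading a vote for the leader as '(' and for the other as ')' turns such a sequence into a balanced string of 11 pairs, so the count is C_11. So A = C_11 = 58786.
For any fixed pattern of length 3, the pattern-avoiding permutations of [9] number C_9. So B = C_9 = 4862.
Stack-sortable permutations are exactly the 231-avoiding ones, counted by C_n; here n = 10. So D = C_10 = 16796.
A + B − D = 58786 + 4862 − 16796 = 46852.

46852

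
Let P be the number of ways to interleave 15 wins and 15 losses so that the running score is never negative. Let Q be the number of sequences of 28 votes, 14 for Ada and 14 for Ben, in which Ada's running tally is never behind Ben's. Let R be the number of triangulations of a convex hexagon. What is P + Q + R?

Reading a vote for the leader as '(' and for the other as ')' turns such a sequence into a balanced string of 15 pairs, so the count is C_15. So P = C_15 = 9694845.
Ballot sequences with n votes each where one side never trails are Dyck words, counted by C_n; here n = 14. So Q = C_14 = 2674440.
A convex 6-gon is triangulated into 4 triangles, and the number of such triangulations is the Catalan number C_{6−2} = C_4. So R = C_4 = 14.
P + Q + R = 9694845 + 2674440 + 14 = 12369299.

12369299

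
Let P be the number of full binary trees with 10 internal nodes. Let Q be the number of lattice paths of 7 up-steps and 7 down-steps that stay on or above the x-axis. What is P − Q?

16367

The number of full binary trees on 10 internal nodes is the Catalan number C_10. So P = C_10 = 16796.
A Dyck path with 7 up-steps and 7 down-steps has semilength 7, so there are C_7 of them. So Q = C_7 = 429.
P − Q = 16796 − 429 = 16367.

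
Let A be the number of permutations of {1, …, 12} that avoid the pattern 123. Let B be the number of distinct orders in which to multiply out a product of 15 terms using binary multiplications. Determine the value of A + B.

Permutations of [n] avoiding any single length-3 pattern are counted by C_n; here n = 12. So A = C_12 = 208012.
Ways to associate a product of 15 factors correspond to binary trees on 15 leaves, so the count is C_14. So B = C_14 = 2674440.
A + B = 208012 + 2674440 = 2882452.

2882452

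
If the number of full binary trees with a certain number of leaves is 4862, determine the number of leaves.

10

Full binary trees with L leaves are counted by C_{L−1}. Since C_9 = 4862, the index is 9.
So the index is 9, and the number of leaves is 9 + 1 = 10.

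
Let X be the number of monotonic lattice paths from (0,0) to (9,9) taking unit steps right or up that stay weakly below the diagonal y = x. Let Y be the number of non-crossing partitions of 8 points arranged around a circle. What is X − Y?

Monotone paths in an n×n grid that stay weakly below the diagonal are counted by C_n; here n = 9. So X = C_9 = 4862.
Non-crossing partitions of an n-element set are counted by C_n; here n = 8. So Y = C_8 = 1430.
X − Y = 4862 − 1430 = 3432.

3432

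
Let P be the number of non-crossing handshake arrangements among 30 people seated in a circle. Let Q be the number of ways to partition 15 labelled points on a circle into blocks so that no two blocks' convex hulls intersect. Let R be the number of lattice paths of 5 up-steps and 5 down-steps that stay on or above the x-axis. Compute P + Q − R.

With 30 = 2·15 people, non-crossing handshake pairings are non-crossing perfect matchings on a circle, counted by C_15. So P = C_15 = 9694845.
The non-crossing partitions of [15] form a lattice of size C_15. So Q = C_15 = 9694845.
Paths of 5 up- and 5 down-steps that never dip below the axis are Dyck paths; their count is C_5. So R = C_5 = 42.
P + Q − R = 9694845 + 9694845 − 42 = 19389648.

19389648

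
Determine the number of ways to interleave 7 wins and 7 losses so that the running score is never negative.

429

Reading a vote for the leader as '(' and for the other as ')' turns such a sequence into a balanced string of 7 pairs, so the count is C_7.
C_7 = C(14,7)/8 = 3432/8 = 429.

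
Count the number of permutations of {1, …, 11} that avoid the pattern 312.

58786

Permutations of [n] avoiding any single length-3 pattern are counted by C_n; here n = 11.
C_11 = C(22,11)/12 = 705432/12 = 58786.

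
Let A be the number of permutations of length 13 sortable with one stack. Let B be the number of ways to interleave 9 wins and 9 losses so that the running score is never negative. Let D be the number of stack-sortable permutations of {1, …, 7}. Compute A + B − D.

747333

Stack-sortable permutations are exactly the 231-avoiding ones, counted by C_n; here n = 13. So A = C_13 = 742900.
Ballot sequences with n votes each where one side never trails are Dyck words, counted by C_n; here n = 9. So B = C_9 = 4862.
Stack-sortable permutations are exactly the 231-avoiding ones, counted by C_n; here n = 7. So D = C_7 = 429.
A + B − D = 742900 + 4862 − 429 = 747333.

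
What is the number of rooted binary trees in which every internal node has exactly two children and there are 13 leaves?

A full binary tree with L leaves has L−1 internal nodes and is counted by C_{L−1}; L = 13 gives C_12.
C_12 = C_11 · 2(2·11+1)/(11+2) = 58786 · 46/13 = 208012.

208012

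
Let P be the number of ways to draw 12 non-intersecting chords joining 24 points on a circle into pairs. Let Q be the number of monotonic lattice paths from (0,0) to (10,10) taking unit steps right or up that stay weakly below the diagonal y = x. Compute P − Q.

Non-crossing perfect matchings of 2n points on a circle are counted by C_n; with 24 points, n = 12. So P = C_12 = 208012.
Sub-diagonal monotone paths from (0,0) to (10,10) biject with Dyck paths of semilength 10, giving C_10. So Q = C_10 = 16796.
P − Q = 208012 − 16796 = 191216.

191216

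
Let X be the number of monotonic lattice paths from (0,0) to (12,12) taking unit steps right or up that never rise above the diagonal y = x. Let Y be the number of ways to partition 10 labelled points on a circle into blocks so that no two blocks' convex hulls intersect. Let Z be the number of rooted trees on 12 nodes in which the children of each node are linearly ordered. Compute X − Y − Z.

Monotone paths in an n×n grid that stay weakly below the diagonal are counted by C_n; here n = 12. So X = C_12 = 208012.
The non-crossing partitions of [10] form a lattice of size C_10. So Y = C_10 = 16796.
Rooted ordered (plane) trees on m nodes have m−1 edges and are counted by C_{m−1}; m = 12 gives C_11. So Z = C_11 = 58786.
X − Y − Z = 208012 − 16796 − 58786 = 132430.

132430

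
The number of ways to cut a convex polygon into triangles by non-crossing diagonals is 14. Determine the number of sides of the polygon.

6

Triangulations of a convex m-gon are counted by C_{m−2}; 14 = C_4.
So m − 2 = 4, giving m = 6 sides.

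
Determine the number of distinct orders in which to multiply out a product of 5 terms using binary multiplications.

14

Parenthesizations of m factors correspond to full binary trees with m leaves, counted by C_{m−1}; m = 5 gives C_4.
C_4 = C(8,4)/5 = 70/5 = 14.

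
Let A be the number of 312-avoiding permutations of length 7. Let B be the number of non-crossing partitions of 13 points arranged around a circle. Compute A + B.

For any fixed pattern of length 3, the pattern-avoiding permutations of [7] number C_7. So A = C_7 = 429.
Non-crossing partitions of an n-element set are counted by C_n; here n = 13. So B = C_13 = 742900.
A + B = 429 + 742900 = 743329.

743329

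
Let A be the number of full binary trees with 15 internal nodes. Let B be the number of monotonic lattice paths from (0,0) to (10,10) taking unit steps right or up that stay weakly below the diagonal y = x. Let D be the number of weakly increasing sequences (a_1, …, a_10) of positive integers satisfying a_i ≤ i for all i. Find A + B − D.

The number of full binary trees on 15 internal nodes is the Catalan number C_15. So A = C_15 = 9694845.
Monotone paths in an n×n grid that stay weakly below the diagonal are counted by C_n; here n = 10. So B = C_10 = 16796.
Such sub-staircase sequences of length n are counted by C_n; here n = 10. So D = C_10 = 16796.
A + B − D = 9694845 + 16796 − 16796 = 9694845.

9694845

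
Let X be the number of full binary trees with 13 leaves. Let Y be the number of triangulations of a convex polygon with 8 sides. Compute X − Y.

207880

A full binary tree with L leaves has L−1 internal nodes and is counted by C_{L−1}; L = 13 gives C_12. So X = C_12 = 208012.
The number of triangulations of an 8-gon is the Catalan number C_6 (index = sides − 2). So Y = C_6 = 132.
X − Y = 208012 − 132 = 207880.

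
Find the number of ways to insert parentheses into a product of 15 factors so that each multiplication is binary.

2674440

Parenthesizations of m factors correspond to full binary trees with m leaves, counted by C_{m−1}; m = 15 gives C_14.
C_14 = C(28,14)/15 = 40116600/15 = 2674440.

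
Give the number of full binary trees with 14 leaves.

A full binary tree with L leaves has L−1 internal nodes and is counted by C_{L−1}; L = 14 gives C_13.
C_13 = C(26,13)/14 = 10400600/14 = 742900.

742900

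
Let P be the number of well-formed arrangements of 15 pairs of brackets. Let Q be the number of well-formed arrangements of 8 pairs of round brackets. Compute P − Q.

A balanced arrangement of 15 bracket pairs is a Dyck word of semilength 15, so the count is C_15. So P = C_15 = 9694845.
Balanced strings of n pairs of brackets are counted by C_n; here n = 8. So Q = C_8 = 1430.
P − Q = 9694845 − 1430 = 9693415.

9693415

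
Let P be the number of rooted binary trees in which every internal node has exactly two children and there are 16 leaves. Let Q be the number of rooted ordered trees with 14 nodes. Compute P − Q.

Full binary trees with 16 leaves have 16−1 = 15 internal nodes, so there are C_15 of them. So P = C_15 = 9694845.
A rooted plane tree on 14 nodes has 13 edges, and such trees are counted by C_13. So Q = C_13 = 742900.
P − Q = 9694845 − 742900 = 8951945.

8951945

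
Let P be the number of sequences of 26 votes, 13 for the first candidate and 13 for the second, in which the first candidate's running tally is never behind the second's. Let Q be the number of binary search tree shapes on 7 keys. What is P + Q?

Reading a vote for the leader as '(' and for the other as ')' turns such a sequence into a balanced string of 13 pairs, so the count is C_13. So P = C_13 = 742900.
Binary trees (left/right distinguished) on n nodes are counted by C_n; here n = 7. So Q = C_7 = 429.
P + Q = 742900 + 429 = 743329.

743329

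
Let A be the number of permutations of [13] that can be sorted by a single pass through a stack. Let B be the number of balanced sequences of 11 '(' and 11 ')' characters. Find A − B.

By Knuth's characterisation, the stack-sortable permutations of length 13 are the 231-avoiders, numbering C_13. So A = C_13 = 742900.
With 11 pairs the number of balanced bracket strings is the Catalan number C_11. So B = C_11 = 58786.
A − B = 742900 − 58786 = 684114.

684114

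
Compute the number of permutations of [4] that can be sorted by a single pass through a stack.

Stack-sortable permutations are exactly the 231-avoiding ones, counted by C_n; here n = 4.
C_4 = C(8,4)/5 = 70/5 = 14.

14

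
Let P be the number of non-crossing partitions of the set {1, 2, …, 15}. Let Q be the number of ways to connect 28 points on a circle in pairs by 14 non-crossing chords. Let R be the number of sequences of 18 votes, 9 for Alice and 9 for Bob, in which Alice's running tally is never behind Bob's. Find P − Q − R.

The non-crossing partitions of [15] form a lattice of size C_15. So P = C_15 = 9694845.
Pairing 28 circle points by 14 non-crossing chords gives C_14 matchings. So Q = C_14 = 2674440.
Reading a vote for the leader as '(' and for the other as ')' turns such a sequence into a balanced string of 9 pairs, so the count is C_9. So R = C_9 = 4862.
P − Q − R = 9694845 − 2674440 − 4862 = 7015543.

7015543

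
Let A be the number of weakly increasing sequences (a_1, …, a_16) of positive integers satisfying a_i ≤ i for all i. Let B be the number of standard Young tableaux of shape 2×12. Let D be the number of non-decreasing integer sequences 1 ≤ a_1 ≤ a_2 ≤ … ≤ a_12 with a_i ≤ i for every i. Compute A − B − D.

Such sub-staircase sequences of length n are counted by C_n; here n = 16. So A = C_16 = 35357670.
Standard Young tableaux of shape 2×n are counted by C_n; here n = 12. So B = C_12 = 208012.
Such sub-staircase sequences of length n are counted by C_n; here n = 12. So D = C_12 = 208012.
A − B − D = 35357670 − 208012 − 208012 = 34941646.

34941646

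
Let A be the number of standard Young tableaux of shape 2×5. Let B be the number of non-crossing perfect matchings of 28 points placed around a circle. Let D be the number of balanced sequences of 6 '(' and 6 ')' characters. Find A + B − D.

Standard Young tableaux of shape 2×n are counted by C_n; here n = 5. So A = C_5 = 42.
Pairing 28 circle points by 14 non-crossing chords gives C_14 matchings. So B = C_14 = 2674440.
With 6 pairs the number of balanced bracket strings is the Catalan number C_6. So D = C_6 = 132.
A + B − D = 42 + 2674440 − 132 = 2674350.

2674350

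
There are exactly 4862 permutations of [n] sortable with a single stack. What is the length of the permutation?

9

Stack-sortable permutations of [n] are counted by C_n, and C_9 = 4862.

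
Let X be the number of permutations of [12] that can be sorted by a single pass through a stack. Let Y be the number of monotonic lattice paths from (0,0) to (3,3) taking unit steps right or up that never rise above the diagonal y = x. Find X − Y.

208007

Stack-sortable permutations are exactly the 231-avoiding ones, counted by C_n; here n = 12. So X = C_12 = 208012.
Monotone paths in an n×n grid that stay weakly below the diagonal are counted by C_n; here n = 3. So Y = C_3 = 5.
X − Y = 208012 − 5 = 208007.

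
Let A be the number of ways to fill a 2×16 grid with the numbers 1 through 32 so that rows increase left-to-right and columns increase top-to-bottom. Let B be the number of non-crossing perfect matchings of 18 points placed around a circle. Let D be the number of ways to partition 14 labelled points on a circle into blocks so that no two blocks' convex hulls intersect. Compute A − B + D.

38027248

By the hook-length formula (or a Dyck-path bijection), SYT of shape 2×16 number C_16. So A = C_16 = 35357670.
Pairing 18 circle points by 9 non-crossing chords gives C_9 matchings. So B = C_9 = 4862.
Non-crossing partitions of an n-element set are counted by C_n; here n = 14. So D = C_14 = 2674440.
A − B + D = 35357670 − 4862 + 2674440 = 38027248.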